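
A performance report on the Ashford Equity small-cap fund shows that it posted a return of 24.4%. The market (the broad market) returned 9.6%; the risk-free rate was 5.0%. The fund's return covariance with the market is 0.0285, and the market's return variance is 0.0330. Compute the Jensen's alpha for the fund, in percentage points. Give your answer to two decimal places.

15.43

β = Cov / Var = 0.0285 / 0.0330 = 0.8636
E[R] = Rf + β(Rm − Rf) = 5.0% + 0.8636 × (9.6% − 5.0%) = 8.9726%
α = Rp − E[R] = 24.4% − 8.9726% = 15.4274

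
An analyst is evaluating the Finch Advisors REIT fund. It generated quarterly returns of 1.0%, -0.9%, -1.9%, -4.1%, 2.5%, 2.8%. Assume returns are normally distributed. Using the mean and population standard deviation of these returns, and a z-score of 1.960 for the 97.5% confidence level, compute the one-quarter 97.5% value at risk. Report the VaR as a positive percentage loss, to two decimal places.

r̄ = (1 − 0.9 − 1.9 − 4.1 + 2.5 + 2.8) / 6 = -0.60 / 6 = -0.1000%
Population std dev = √[36.2600 / 6] = 2.4583%
VaR = −(r̄ − z·σ) = −(-0.1000 − 1.960 × 2.4583) = −(-4.9183) = 4.9183%

4.92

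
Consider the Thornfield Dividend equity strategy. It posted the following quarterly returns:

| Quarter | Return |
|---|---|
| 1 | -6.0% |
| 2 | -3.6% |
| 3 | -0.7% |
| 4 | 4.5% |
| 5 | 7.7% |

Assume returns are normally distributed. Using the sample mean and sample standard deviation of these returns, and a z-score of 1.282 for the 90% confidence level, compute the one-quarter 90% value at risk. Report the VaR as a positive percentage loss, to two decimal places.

r̄ = (-6 − 3.6 − 0.7 + 4.5 + 7.7) / 5 = 0.3800%
Σ(r − r̄)² = (-6 − 0.3800)² + (-3.6 − 0.3800)² + … = 128.2680
sample σ = √(128.2680 / 4) = √32.0670 = 5.6628%
VaR = −(r̄ − z·σ) = −(0.3800 − 1.282 × 5.6628) = −(-6.8797) = 6.8797%

6.88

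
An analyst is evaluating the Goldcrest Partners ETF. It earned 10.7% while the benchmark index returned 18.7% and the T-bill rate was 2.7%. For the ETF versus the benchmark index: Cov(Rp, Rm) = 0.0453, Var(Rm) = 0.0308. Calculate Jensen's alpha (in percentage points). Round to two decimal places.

-15.53

β = Cov / Var = 0.0453 / 0.0308 = 1.4708
E[R] = Rf + β(Rm − Rf) = 2.7% + 1.4708 × (18.7% − 2.7%) = 26.2328%
α = Rp − E[R] = 10.7% − 26.2328% = -15.5328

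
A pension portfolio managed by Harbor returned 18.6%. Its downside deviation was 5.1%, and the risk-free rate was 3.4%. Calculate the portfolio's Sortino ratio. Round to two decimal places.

2.98

Sortino = (Rp − Rf) / σd = (18.6% − 3.4%) / 5.1% = 15.20% / 5.1% = 2.9804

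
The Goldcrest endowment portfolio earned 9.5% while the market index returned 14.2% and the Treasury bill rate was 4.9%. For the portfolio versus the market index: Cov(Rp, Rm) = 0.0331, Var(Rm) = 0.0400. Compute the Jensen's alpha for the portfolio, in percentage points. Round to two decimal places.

-3.10

β = Cov / Var = 0.0331 / 0.0400 = 0.8275
E[R] = Rf + β(Rm − Rf) = 4.9% + 0.8275 × (14.2% − 4.9%) = 12.5958%
α = Rp − E[R] = 9.5% − 12.5958% = -3.0958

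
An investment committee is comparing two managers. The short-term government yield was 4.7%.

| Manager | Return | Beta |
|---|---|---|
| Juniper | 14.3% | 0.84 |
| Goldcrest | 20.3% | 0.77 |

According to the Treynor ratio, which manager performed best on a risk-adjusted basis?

Juniper: Treynor = (14.3% − 4.7%) / 0.84 = 11.429
Goldcrest: Treynor = (20.3% − 4.7%) / 0.77 = 20.260
Highest: Goldcrest (20.260).

Goldcrest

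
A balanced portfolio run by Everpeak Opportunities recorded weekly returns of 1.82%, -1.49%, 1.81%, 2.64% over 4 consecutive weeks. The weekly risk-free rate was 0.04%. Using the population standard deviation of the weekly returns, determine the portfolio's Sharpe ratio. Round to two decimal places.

r̄ = (1.82 − 1.49 + 1.81 + 2.64) / 4 = 1.1950%
Σ(r − r̄)² = 10.0661; population σ = √(10.0661/4) = 1.5864%
Sharpe = (r̄ − rf) / σ = (1.1950 − 0.04) / 1.5864 = 1.1550 / 1.5864 = 0.7281

0.73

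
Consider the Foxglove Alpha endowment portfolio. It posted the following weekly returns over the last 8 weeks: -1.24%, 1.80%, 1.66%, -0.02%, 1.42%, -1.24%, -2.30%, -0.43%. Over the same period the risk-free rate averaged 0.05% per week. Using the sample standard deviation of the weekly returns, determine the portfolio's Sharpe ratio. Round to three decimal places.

μ = (-1.24 + 1.8 + 1.66 − 0.02 + 1.42 − 1.24 − 2.3 − 0.43) / 8 = -0.0438%
Sample std dev = √[16.5472 / 7] = 1.5375%
Sharpe = (μ − rf) / σ = (-0.0438 − 0.05) / 1.5375 = -0.0938 / 1.5375 = -0.0610

-0.061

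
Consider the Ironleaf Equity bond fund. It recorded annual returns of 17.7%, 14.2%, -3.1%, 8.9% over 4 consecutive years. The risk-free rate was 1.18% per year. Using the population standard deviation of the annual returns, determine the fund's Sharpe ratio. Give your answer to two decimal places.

1.05

μ = (17.7 + 14.2 − 3.1 + 8.9) / 4 = 37.70 / 4 = 9.4250%
Population σ = √[Σ(r − μ)² / 4] = √[248.4275 / 4] = √62.1069 = 7.8808%
Sharpe = (μ − rf) / σ = (9.4250 − 1.18) / 7.8808 = 8.2450 / 7.8808 = 1.0462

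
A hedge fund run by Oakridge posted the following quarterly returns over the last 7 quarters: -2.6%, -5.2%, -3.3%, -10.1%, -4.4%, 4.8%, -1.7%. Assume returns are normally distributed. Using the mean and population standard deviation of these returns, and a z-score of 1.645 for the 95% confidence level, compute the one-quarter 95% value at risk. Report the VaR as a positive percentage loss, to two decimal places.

r̄ = (-2.6 − 5.2 − 3.3 − 10.1 − 4.4 + 4.8 − 1.7) / 7 = -22.50 / 7 = -3.2143%
Σ(r − r̄)² = (-2.6 − (-3.2143))² + (-5.2 − (-3.2143))² + (-3.3 − (-3.2143))² + … = 119.6686
population σ = √(119.6686 / 7) = √17.0955 = 4.1347%
VaR = −(r̄ − z·σ) = −(-3.2143 − 1.645 × 4.1347) = −(-10.0159) = 10.0159%

10.02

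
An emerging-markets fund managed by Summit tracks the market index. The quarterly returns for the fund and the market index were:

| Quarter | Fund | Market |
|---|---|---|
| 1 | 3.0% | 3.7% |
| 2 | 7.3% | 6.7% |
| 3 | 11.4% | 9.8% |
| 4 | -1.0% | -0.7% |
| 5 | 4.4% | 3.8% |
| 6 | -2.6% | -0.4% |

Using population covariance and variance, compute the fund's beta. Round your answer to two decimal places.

r̄p = 3.7500%,  r̄m = 3.8167%
Cov = Σ(rp − r̄p)(rm − r̄m) / 6 = 17.3858
Var(rm) = Σ(rm − r̄m)² / 6 = 13.7181
β = Cov / Var = 17.3858 / 13.7181 = 1.2674

1.27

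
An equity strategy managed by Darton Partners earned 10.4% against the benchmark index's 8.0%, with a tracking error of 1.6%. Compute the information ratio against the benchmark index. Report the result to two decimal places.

1.50

IR = (Rp − Rb) / TE = (10.4% − 8.0%) / 1.6% = 2.40% / 1.6% = 1.5000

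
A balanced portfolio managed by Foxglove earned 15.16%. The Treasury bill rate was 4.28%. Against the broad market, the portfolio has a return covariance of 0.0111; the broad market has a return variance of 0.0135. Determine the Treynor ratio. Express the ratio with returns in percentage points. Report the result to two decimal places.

13.23

β = Cov / Var = 0.0111 / 0.0135 = 0.8222
Treynor = (Rp − Rf) / β = (15.16% − 4.28%) / 0.8222 = 10.88 / 0.8222 = 13.2328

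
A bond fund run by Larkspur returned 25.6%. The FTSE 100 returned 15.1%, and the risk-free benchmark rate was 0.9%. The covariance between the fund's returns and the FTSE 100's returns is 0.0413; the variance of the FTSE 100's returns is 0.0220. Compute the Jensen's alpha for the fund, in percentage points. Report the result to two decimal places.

-1.96

β = Cov / Var = 0.0413 / 0.0220 = 1.8773
E[R] = Rf + β(Rm − Rf) = 0.9% + 1.8773 × (15.1% − 0.9%) = 27.5577%
α = Rp − E[R] = 25.6% − 27.5577% = -1.9577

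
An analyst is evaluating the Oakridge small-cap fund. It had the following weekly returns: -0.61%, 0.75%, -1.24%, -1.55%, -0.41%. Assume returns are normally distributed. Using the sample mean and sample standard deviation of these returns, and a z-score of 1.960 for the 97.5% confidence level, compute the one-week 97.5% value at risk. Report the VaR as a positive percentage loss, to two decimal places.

2.36

r̄ = (-0.61 + 0.75 − 1.24 − 1.55 − 0.41) / 5 = -0.6120%
Σ(r − r̄)² = (-0.61 − (-0.6120))² + (0.75 − (-0.6120))² + (-1.24 − (-0.6120))² + … = 3.1701
sample σ = √(3.1701 / 4) = √0.7925 = 0.8902%
VaR = −(r̄ − z·σ) = −(-0.6120 − 1.960 × 0.8902) = −(-2.3568) = 2.3568%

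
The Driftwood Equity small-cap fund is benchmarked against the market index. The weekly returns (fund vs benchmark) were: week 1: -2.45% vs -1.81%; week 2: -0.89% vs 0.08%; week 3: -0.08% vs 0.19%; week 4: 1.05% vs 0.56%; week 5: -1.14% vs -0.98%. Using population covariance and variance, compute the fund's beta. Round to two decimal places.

1.22

r̄p = -0.7020%,  r̄m = -0.3920%
Cov = Σ(rp − r̄p)(rm − r̄m) / 5 = 0.9355
Var(rm) = Σ(rm − r̄m)² / 5 = 0.7649
β = Cov / Var = 0.9355 / 0.7649 = 1.2230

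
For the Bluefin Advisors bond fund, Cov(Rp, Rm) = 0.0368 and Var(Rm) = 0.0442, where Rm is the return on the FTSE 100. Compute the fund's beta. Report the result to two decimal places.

0.83

β = Cov(Rp, Rm) / Var(Rm) = 0.0368 / 0.0442 = 0.8326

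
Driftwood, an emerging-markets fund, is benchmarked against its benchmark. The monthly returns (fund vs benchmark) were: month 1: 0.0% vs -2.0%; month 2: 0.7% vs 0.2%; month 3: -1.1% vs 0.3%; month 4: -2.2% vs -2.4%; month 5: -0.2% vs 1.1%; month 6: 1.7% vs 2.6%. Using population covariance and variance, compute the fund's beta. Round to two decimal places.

r̄p = -0.1833%,  r̄m = -0.0333%
Cov = Σ(rp − r̄p)(rm − r̄m) / 6 = 1.5422
Var(rm) = Σ(rm − r̄m)² / 6 = 2.9756
β = Cov / Var = 1.5422 / 2.9756 = 0.5183

0.52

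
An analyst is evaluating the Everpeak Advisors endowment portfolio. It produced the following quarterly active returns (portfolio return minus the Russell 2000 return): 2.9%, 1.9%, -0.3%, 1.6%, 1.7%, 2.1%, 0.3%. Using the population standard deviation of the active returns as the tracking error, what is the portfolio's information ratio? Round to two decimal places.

r̄ = (2.9 + 1.9 − 0.3 + 1.6 + 1.7 + 2.1 + 0.3) / 7 = 1.4571%
Σ(r − r̄)² = 7.1971; population σ = √(7.1971/7) = 1.0140%
IR = r̄ / tracking error = 1.4571 / 1.0140 = 1.4370

1.44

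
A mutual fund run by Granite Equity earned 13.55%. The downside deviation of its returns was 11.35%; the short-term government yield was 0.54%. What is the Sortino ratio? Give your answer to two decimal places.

Sortino = (Rp − Rf) / σd = (13.55% − 0.54%) / 11.35% = 13.01% / 11.35% = 1.1463

1.15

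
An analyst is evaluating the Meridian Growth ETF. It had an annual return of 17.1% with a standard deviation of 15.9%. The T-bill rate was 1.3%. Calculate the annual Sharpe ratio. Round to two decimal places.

Sharpe = (Rp − Rf) / σp = (17.1% − 1.3%) / 15.9% = 15.80% / 15.9% = 0.9937

0.99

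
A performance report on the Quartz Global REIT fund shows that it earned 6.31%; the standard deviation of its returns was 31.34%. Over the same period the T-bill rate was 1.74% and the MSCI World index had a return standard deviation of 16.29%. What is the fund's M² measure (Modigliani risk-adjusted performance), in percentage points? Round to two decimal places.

Sharpe = (Rp − Rf) / σp = (6.31% − 1.74%) / 31.34% = 0.1458
M² = Rf + Sharpe × σm = 1.74% + 0.1458 × 16.29% = 4.1151%

4.12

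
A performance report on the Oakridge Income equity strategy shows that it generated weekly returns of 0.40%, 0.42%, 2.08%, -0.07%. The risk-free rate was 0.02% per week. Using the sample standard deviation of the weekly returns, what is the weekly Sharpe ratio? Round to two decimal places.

0.73

Mean return r̄ = 2.830 / 4 = 0.7075%
Σ(r − r̄)² = 2.6655; sample σ = √(2.6655/3) = 0.9426%
Sharpe = (r̄ − rf) / σ = (0.7075 − 0.02) / 0.9426 = 0.6875 / 0.9426 = 0.7294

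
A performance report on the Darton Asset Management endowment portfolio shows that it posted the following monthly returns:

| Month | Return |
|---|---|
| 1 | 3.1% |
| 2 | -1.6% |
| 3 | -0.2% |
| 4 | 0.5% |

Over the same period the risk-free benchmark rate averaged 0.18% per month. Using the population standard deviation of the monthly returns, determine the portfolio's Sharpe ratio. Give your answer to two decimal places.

0.16

μ = (3.1 − 1.6 − 0.2 + 0.5) / 4 = 0.4500%
Population std dev = √[11.6500 / 4] = 1.7066%
Sharpe = (μ − rf) / σ = (0.4500 − 0.18) / 1.7066 = 0.2700 / 1.7066 = 0.1582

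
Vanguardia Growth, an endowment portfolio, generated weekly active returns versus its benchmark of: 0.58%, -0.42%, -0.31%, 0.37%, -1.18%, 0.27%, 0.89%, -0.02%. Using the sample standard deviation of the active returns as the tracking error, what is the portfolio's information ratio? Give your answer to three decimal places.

r̄ = (0.58 − 0.42 − 0.31 + 0.37 − 1.18 + 0.27 + 0.89 − 0.02) / 8 = 0.180 / 8 = 0.0225%
Σ(r − r̄)² = 2.9996; sample σ = √(2.9996/7) = 0.6546%
IR = r̄ / tracking error = 0.0225 / 0.6546 = 0.0344

0.034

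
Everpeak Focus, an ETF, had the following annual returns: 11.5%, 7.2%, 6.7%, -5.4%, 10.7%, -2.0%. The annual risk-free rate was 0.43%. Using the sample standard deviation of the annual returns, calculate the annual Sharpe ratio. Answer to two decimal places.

Mean return r̄ = 28.70 / 6 = 4.7833%
Σ(r − r̄)² = 239.3483; sample σ = √(239.3483/5) = 6.9188%
Sharpe = (r̄ − rf) / σ = (4.7833 − 0.43) / 6.9188 = 4.3533 / 6.9188 = 0.6292

0.63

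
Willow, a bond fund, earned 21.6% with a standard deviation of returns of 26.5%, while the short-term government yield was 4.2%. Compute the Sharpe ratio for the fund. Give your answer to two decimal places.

Sharpe = (Rp − Rf) / σp = (21.6% − 4.2%) / 26.5% = 17.40% / 26.5% = 0.6566

0.66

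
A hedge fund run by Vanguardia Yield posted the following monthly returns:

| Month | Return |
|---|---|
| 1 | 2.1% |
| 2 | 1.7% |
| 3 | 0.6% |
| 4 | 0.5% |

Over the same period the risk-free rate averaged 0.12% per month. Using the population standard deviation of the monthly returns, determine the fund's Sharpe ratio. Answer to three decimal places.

r̄ = (2.1 + 1.7 + 0.6 + 0.5) / 4 = 1.2250%
Population σ = √[Σ(r − r̄)² / 4] = √[1.9075 / 4] = √0.4769 = 0.6906%
Sharpe = (r̄ − rf) / σ = (1.2250 − 0.12) / 0.6906 = 1.1050 / 0.6906 = 1.6001

1.600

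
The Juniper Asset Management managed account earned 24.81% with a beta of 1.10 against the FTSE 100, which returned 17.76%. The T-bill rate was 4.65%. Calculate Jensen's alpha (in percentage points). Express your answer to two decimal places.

CAPM expected return = Rf + β(Rm − Rf) = 4.65% + 1.10 × (17.76% − 4.65%) = 4.65 + 1.10 × 13.11 = 19.0710%
Jensen's α = Rp − E[R] = 24.81% − 19.0710% = 5.7390

5.74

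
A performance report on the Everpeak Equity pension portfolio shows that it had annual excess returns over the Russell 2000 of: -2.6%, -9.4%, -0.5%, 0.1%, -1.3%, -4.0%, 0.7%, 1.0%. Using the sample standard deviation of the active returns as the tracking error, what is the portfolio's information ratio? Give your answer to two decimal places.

Mean return r̄ = -16.00 / 8 = -2.0000%
Sample σ = √[Σ(r − r̄)² / 7] = √[82.5600 / 7] = √11.7943 = 3.4343%
IR = r̄ / tracking error = -2.0000 / 3.4343 = -0.5824

-0.58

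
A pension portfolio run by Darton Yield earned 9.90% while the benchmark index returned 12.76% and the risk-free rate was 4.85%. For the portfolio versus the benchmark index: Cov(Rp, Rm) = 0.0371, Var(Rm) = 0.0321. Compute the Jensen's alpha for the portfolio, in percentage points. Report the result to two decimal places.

-4.09

β = Cov / Var = 0.0371 / 0.0321 = 1.1558
E[R] = Rf + β(Rm − Rf) = 4.85% + 1.1558 × (12.76% − 4.85%) = 13.9924%
α = Rp − E[R] = 9.90% − 13.9924% = -4.0924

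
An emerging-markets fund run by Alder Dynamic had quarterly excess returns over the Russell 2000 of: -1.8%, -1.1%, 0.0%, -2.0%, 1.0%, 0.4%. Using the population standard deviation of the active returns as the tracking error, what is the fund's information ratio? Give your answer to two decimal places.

-0.52

r̄ = (-1.8 − 1.1 + 0 − 2 + 1 + 0.4) / 6 = -0.5833%
Σ(r − r̄)² = (-1.8 − (-0.5833))² + (-1.1 − (-0.5833))² + … = 7.5683
population σ = √(7.5683 / 6) = √1.2614 = 1.1231%
IR = r̄ / tracking error = -0.5833 / 1.1231 = -0.5194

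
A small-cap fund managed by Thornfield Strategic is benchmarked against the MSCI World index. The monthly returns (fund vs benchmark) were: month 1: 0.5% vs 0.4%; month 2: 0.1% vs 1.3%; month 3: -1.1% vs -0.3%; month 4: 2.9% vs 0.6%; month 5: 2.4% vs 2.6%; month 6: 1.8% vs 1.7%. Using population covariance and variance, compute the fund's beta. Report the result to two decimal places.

r̄p = 1.1000%,  r̄m = 1.0500%
Cov = Σ(rp − r̄p)(rm − r̄m) / 6 = 0.7950
Var(rm) = Σ(rm − r̄m)² / 6 = 0.8892
β = Cov / Var = 0.7950 / 0.8892 = 0.8941

0.89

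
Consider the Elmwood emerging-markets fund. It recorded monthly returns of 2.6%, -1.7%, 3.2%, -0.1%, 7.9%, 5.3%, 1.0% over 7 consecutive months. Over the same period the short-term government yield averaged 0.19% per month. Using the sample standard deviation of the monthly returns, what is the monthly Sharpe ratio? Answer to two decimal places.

0.74

μ = (2.6 − 1.7 + 3.2 − 0.1 + 7.9 + 5.3 + 1) / 7 = 2.6000%
Σ(r − μ)² = (2.6 − 2.6000)² + (-1.7 − 2.6000)² + … = 64.0800
σ = √[64.0800 / 6] = 3.2680%
Sharpe = (μ − rf) / σ = (2.6000 − 0.19) / 3.2680 = 2.4100 / 3.2680 = 0.7375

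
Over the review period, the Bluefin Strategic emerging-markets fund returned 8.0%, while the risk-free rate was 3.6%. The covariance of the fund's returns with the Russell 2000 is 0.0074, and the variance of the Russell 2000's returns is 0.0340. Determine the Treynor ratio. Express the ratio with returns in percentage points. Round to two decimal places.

20.22

β = Cov / Var = 0.0074 / 0.0340 = 0.2176
Treynor = (Rp − Rf) / β = (8.0% − 3.6%) / 0.2176 = 4.40 / 0.2176 = 20.2206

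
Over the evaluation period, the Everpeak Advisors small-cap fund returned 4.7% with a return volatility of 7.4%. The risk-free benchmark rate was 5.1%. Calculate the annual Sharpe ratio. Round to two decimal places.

-0.05

Sharpe = (Rp − Rf) / σp = (4.7% − 5.1%) / 7.4% = -0.40% / 7.4% = -0.0541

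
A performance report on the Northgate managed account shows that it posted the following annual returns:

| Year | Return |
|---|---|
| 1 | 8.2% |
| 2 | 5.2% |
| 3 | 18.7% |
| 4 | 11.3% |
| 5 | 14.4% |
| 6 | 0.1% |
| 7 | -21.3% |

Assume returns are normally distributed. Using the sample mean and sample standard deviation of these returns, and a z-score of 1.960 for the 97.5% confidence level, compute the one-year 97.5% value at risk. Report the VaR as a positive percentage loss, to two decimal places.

20.59

Mean return μ = 36.60 / 7 = 5.2286%
Σ(r − μ)² = 1041.3543; sample σ = √(1041.3543/6) = 13.1742%
VaR = −(μ − z·σ) = −(5.2286 − 1.960 × 13.1742) = −(-20.5928) = 20.5928%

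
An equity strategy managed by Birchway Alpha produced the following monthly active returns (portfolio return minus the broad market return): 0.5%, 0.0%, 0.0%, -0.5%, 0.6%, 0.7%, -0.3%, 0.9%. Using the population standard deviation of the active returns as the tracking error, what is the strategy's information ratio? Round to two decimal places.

0.50

r̄ = (0.5 + 0 + 0 − 0.5 + 0.6 + 0.7 − 0.3 + 0.9) / 8 = 0.2375%
Σ(r − r̄)² = (0.5 − 0.2375)² + (0 − 0.2375)² + (0 − 0.2375)² + … = 1.7988
σ = √[1.7988 / 8] = 0.4742%
IR = r̄ / tracking error = 0.2375 / 0.4742 = 0.5008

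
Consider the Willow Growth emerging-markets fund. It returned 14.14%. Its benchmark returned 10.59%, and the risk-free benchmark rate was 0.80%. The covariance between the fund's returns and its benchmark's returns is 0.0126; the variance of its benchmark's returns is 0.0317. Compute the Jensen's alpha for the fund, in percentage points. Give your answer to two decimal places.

9.45

β = Cov / Var = 0.0126 / 0.0317 = 0.3975
E[R] = Rf + β(Rm − Rf) = 0.80% + 0.3975 × (10.59% − 0.80%) = 4.6915%
α = Rp − E[R] = 14.14% − 4.6915% = 9.4485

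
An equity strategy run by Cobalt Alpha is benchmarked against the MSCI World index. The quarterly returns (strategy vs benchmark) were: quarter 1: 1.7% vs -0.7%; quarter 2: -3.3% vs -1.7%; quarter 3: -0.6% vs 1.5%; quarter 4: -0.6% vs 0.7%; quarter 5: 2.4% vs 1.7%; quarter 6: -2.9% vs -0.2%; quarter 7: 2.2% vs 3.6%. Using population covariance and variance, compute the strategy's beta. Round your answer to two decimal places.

0.89

r̄p = -0.1571%,  r̄m = 0.7000%
Cov = Σ(rp − r̄p)(rm − r̄m) / 7 = 2.3500
Var(rm) = Σ(rm − r̄m)² / 7 = 2.6543
β = Cov / Var = 2.3500 / 2.6543 = 0.8854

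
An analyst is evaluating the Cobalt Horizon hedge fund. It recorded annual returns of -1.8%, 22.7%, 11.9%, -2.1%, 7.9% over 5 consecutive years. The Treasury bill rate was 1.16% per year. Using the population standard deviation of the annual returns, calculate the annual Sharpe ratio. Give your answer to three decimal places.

0.708

μ = (-1.8 + 22.7 + 11.9 − 2.1 + 7.9) / 5 = 7.7200%
Population σ = √[Σ(r − μ)² / 5] = √[428.9680 / 5] = √85.7936 = 9.2625%
Sharpe = (μ − rf) / σ = (7.7200 − 1.16) / 9.2625 = 6.5600 / 9.2625 = 0.7082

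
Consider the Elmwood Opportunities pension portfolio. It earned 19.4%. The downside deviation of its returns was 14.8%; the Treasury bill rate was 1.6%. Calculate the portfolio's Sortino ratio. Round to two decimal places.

1.20

Sortino = (Rp − Rf) / σd = (19.4% − 1.6%) / 14.8% = 17.80% / 14.8% = 1.2027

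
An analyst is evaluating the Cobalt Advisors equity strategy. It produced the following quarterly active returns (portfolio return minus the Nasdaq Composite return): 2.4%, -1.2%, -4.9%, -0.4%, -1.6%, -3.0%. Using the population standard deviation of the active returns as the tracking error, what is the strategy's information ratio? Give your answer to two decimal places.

r̄ = (2.4 − 1.2 − 4.9 − 0.4 − 1.6 − 3) / 6 = -8.70 / 6 = -1.4500%
Σ(r − r̄)² = (2.4 − (-1.4500))² + (-1.2 − (-1.4500))² + … = 30.3150
population σ = √(30.3150 / 6) = √5.0525 = 2.2478%
IR = r̄ / tracking error = -1.4500 / 2.2478 = -0.6451

-0.65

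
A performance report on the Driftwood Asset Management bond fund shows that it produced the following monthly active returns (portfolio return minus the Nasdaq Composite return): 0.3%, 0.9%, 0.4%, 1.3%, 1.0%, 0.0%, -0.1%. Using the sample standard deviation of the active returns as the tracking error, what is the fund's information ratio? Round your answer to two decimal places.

1.02

r̄ = (0.3 + 0.9 + 0.4 + 1.3 + 1 + 0 − 0.1) / 7 = 3.80 / 7 = 0.5429%
Sample std dev = √[1.6971 / 6] = 0.5318%
IR = r̄ / tracking error = 0.5429 / 0.5318 = 1.0209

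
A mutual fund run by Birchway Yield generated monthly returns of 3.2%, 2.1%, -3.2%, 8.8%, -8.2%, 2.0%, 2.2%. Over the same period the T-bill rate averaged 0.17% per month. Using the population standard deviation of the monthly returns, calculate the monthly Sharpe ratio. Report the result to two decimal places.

0.16

μ = (3.2 + 2.1 − 3.2 + 8.8 − 8.2 + 2 + 2.2) / 7 = 0.9857%
Σ(r − μ)² = 171.6086; population σ = √(171.6086/7) = 4.9513%
Sharpe = (μ − rf) / σ = (0.9857 − 0.17) / 4.9513 = 0.8157 / 4.9513 = 0.1647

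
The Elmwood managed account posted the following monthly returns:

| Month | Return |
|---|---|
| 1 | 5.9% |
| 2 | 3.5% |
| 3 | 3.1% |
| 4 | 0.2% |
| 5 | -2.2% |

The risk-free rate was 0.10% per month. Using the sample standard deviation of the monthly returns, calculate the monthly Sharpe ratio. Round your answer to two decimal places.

μ = (5.9 + 3.5 + 3.1 + 0.2 − 2.2) / 5 = 10.50 / 5 = 2.1000%
Sample σ = √[Σ(r − μ)² / 4] = √[39.5000 / 4] = √9.8750 = 3.1425%
Sharpe = (μ − rf) / σ = (2.1000 − 0.1) / 3.1425 = 2.0000 / 3.1425 = 0.6364

0.64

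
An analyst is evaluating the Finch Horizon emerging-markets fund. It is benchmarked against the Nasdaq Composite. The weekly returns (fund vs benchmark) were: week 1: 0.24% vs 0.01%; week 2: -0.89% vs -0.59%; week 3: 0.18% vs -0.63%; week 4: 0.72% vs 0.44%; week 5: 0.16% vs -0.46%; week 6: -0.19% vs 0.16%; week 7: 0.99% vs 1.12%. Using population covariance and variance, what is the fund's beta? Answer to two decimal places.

0.71

r̄p = 0.1729%,  r̄m = 0.0071%
Cov = Σ(rp − r̄p)(rm − r̄m) / 7 = 0.2467
Var(rm) = Σ(rm − r̄m)² / 7 = 0.3471
β = Cov / Var = 0.2467 / 0.3471 = 0.7107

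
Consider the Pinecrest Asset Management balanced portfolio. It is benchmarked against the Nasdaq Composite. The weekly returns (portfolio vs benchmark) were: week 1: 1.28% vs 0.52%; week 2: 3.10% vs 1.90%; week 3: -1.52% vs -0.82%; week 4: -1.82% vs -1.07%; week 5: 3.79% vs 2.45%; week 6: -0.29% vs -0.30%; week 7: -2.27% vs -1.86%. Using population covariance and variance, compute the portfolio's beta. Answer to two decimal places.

r̄p = 0.3243%,  r̄m = 0.1171%
Cov = Σ(rp − r̄p)(rm − r̄m) / 7 = 3.2969
Var(rm) = Σ(rm − r̄m)² / 7 = 2.1648
β = Cov / Var = 3.2969 / 2.1648 = 1.5230

1.52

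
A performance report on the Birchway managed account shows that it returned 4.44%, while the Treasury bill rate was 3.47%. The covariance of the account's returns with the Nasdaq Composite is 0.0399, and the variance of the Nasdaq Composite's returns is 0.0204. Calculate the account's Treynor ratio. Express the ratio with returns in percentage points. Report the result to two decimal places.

0.50

β = Cov / Var = 0.0399 / 0.0204 = 1.9559
Treynor = (Rp − Rf) / β = (4.44% − 3.47%) / 1.9559 = 0.97 / 1.9559 = 0.4959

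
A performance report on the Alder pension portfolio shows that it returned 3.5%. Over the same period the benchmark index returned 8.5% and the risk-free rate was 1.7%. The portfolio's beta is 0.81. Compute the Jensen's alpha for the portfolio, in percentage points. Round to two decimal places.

CAPM expected return = Rf + β(Rm − Rf) = 1.7% + 0.81 × (8.5% − 1.7%) = 1.7 + 0.81 × 6.80 = 7.2080%
Jensen's α = Rp − E[R] = 3.5% − 7.2080% = -3.7080

-3.71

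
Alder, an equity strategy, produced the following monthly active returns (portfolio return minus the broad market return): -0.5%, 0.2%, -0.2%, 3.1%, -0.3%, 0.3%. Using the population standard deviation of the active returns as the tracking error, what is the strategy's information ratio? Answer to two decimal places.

0.35

Mean return r̄ = 2.60 / 6 = 0.4333%
Σ(r − r̄)² = (-0.5 − 0.4333)² + (0.2 − 0.4333)² + … = 8.9933
population σ = √(8.9933 / 6) = √1.4989 = 1.2243%
IR = r̄ / tracking error = 0.4333 / 1.2243 = 0.3539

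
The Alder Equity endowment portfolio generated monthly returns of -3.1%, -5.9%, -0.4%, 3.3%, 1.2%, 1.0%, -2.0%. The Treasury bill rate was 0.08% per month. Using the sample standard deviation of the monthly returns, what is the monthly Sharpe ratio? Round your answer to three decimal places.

r̄ = (-3.1 − 5.9 − 0.4 + 3.3 + 1.2 + 1 − 2) / 7 = -0.8429%
Σ(r − r̄)² = (-3.1 − (-0.8429))² + (-5.9 − (-0.8429))² + … = 56.9371
σ = √[56.9371 / 6] = 3.0805%
Sharpe = (r̄ − rf) / σ = (-0.8429 − 0.08) / 3.0805 = -0.9229 / 3.0805 = -0.2996

-0.300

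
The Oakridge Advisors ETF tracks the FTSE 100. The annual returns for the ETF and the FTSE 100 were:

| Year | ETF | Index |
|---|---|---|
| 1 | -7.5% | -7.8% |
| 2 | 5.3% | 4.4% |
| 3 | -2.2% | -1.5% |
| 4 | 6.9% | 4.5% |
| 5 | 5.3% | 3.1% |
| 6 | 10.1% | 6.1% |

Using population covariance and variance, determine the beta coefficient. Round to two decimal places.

r̄p = 2.9833%,  r̄m = 1.4667%
Cov = Σ(rp − r̄p)(rm − r̄m) / 6 = 27.9928
Var(rm) = Σ(rm − r̄m)² / 6 = 22.7689
β = Cov / Var = 27.9928 / 22.7689 = 1.2294

1.23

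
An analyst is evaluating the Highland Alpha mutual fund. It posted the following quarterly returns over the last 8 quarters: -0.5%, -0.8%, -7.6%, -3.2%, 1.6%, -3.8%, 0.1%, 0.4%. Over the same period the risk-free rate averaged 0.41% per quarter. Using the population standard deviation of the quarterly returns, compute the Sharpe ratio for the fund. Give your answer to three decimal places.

r̄ = (-0.5 − 0.8 − 7.6 − 3.2 + 1.6 − 3.8 + 0.1 + 0.4) / 8 = -13.80 / 8 = -1.7250%
Σ(r − r̄)² = (-0.5 − (-1.7250))² + (-0.8 − (-1.7250))² + … = 62.2550
σ = √[62.2550 / 8] = 2.7896%
Sharpe = (r̄ − rf) / σ = (-1.7250 − 0.41) / 2.7896 = -2.1350 / 2.7896 = -0.7653

-0.765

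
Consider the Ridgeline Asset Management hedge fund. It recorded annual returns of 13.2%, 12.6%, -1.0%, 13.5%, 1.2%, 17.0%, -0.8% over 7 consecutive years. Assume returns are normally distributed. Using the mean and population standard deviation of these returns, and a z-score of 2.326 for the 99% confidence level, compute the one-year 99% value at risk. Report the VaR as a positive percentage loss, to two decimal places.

8.82

r̄ = (13.2 + 12.6 − 1 + 13.5 + 1.2 + 17 − 0.8) / 7 = 55.70 / 7 = 7.9571%
Σ(r − r̄)² = 364.1171; population σ = √(364.1171/7) = 7.2123%
VaR = −(r̄ − z·σ) = −(7.9571 − 2.326 × 7.2123) = −(-8.8187) = 8.8187%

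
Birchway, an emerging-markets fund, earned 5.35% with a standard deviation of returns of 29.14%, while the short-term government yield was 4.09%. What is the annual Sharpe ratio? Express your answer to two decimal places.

0.04

Sharpe = (Rp − Rf) / σp = (5.35% − 4.09%) / 29.14% = 1.26% / 29.14% = 0.0432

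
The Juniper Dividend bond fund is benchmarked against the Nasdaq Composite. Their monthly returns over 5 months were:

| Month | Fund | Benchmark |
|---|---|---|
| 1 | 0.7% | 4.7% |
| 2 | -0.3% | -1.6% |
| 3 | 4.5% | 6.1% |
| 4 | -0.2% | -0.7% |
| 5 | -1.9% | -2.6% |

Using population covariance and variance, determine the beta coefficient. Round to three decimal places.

r̄p = 0.5600%,  r̄m = 1.1800%
Cov = Σ(rp − r̄p)(rm − r̄m) / 5 = 6.5992
Var(rm) = Σ(rm − r̄m)² / 5 = 12.4296
β = Cov / Var = 6.5992 / 12.4296 = 0.5309

0.531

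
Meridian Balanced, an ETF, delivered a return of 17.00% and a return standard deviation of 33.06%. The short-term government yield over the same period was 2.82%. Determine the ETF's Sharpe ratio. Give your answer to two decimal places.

Sharpe = (Rp − Rf) / σp = (17.00% − 2.82%) / 33.06% = 14.18% / 33.06% = 0.4289

0.43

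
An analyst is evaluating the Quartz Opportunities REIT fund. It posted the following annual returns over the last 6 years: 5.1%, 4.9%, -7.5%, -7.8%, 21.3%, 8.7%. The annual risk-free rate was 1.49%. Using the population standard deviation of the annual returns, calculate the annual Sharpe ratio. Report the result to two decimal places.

0.26

r̄ = (5.1 + 4.9 − 7.5 − 7.8 + 21.3 + 8.7) / 6 = 24.70 / 6 = 4.1167%
Population std dev = √[594.8083 / 6] = 9.9566%
Sharpe = (r̄ − rf) / σ = (4.1167 − 1.49) / 9.9566 = 2.6267 / 9.9566 = 0.2638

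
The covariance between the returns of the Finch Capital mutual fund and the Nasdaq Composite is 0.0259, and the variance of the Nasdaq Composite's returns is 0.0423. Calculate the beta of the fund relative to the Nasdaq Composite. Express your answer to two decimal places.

β = Cov(Rp, Rm) / Var(Rm) = 0.0259 / 0.0423 = 0.6123

0.61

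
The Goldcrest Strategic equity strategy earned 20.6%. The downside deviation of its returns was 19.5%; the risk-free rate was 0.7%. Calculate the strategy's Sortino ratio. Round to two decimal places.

Sortino = (Rp − Rf) / σd = (20.6% − 0.7%) / 19.5% = 19.90% / 19.5% = 1.0205

1.02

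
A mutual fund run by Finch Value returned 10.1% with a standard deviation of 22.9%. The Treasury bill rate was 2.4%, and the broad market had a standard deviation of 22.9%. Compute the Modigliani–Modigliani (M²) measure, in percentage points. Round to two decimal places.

Sharpe = (Rp − Rf) / σp = (10.1% − 2.4%) / 22.9% = 0.3362
M² = Rf + Sharpe × σm = 2.4% + 0.3362 × 22.9% = 10.0990%

10.10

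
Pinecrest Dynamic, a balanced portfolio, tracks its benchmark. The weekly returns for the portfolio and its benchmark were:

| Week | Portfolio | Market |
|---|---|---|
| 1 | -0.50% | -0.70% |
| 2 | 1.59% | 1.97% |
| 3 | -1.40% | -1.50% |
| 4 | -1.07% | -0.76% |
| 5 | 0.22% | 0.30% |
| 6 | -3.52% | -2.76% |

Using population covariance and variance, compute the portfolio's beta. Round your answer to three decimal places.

1.044

r̄p = -0.7800%,  r̄m = -0.5750%
Cov = Σ(rp − r̄p)(rm − r̄m) / 6 = 2.2476
Var(rm) = Σ(rm − r̄m)² / 6 = 2.1537
β = Cov / Var = 2.2476 / 2.1537 = 1.0436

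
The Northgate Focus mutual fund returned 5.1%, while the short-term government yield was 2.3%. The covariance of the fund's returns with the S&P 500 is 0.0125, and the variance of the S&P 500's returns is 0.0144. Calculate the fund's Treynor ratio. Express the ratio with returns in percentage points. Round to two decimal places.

3.23

β = Cov / Var = 0.0125 / 0.0144 = 0.8681
Treynor = (Rp − Rf) / β = (5.1% − 2.3%) / 0.8681 = 2.80 / 0.8681 = 3.2254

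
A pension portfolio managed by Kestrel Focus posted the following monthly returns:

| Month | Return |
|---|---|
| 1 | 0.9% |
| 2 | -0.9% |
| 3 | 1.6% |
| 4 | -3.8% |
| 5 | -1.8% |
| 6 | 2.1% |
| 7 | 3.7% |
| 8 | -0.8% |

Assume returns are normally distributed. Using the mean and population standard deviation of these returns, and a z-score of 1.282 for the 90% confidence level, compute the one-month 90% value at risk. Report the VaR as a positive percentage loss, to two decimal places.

μ = (0.9 − 0.9 + 1.6 − 3.8 − 1.8 + 2.1 + 3.7 − 0.8) / 8 = 0.1250%
Population std dev = √[40.4750 / 8] = 2.2493%
VaR = −(μ − z·σ) = −(0.1250 − 1.282 × 2.2493) = −(-2.7586) = 2.7586%

2.76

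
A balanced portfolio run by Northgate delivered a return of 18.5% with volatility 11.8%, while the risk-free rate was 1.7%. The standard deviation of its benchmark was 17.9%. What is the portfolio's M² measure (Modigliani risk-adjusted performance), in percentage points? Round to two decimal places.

Sharpe = (Rp − Rf) / σp = (18.5% − 1.7%) / 11.8% = 1.4237
M² = Rf + Sharpe × σm = 1.7% + 1.4237 × 17.9% = 27.1842%

27.18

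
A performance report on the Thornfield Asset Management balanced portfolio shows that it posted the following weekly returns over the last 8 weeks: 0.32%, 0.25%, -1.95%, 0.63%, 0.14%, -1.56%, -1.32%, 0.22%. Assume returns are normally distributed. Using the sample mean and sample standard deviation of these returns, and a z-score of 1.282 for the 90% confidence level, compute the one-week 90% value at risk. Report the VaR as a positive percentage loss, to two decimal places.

1.72

Mean return r̄ = -3.270 / 8 = -0.4088%
Σ(r − r̄)² = (0.32 − (-0.4088))² + (0.25 − (-0.4088))² + (-1.95 − (-0.4088))² + … = 7.2717
sample σ = √(7.2717 / 7) = √1.0388 = 1.0192%
VaR = −(r̄ − z·σ) = −(-0.4088 − 1.282 × 1.0192) = −(-1.7154) = 1.7154%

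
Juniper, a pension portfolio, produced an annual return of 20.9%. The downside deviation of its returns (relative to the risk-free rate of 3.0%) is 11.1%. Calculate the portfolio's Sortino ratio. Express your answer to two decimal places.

1.61

Sortino = (Rp − Rf) / σd = (20.9% − 3.0%) / 11.1% = 17.90% / 11.1% = 1.6126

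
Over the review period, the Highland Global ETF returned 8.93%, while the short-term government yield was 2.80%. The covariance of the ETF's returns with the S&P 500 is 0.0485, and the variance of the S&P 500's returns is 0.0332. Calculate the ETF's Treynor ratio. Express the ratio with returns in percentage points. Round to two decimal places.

4.20

β = Cov / Var = 0.0485 / 0.0332 = 1.4608
Treynor = (Rp − Rf) / β = (8.93% − 2.80%) / 1.4608 = 6.13 / 1.4608 = 4.1963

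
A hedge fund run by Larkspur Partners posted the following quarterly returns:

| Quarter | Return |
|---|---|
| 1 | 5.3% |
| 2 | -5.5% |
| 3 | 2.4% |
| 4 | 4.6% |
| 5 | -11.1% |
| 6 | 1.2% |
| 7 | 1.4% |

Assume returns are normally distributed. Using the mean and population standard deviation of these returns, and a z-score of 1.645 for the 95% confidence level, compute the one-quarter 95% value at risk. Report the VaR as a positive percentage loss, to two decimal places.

9.28

μ = (5.3 − 5.5 + 2.4 + 4.6 − 11.1 + 1.2 + 1.4) / 7 = -1.70 / 7 = -0.2429%
Population std dev = √[211.4571 / 7] = 5.4962%
VaR = −(μ − z·σ) = −(-0.2429 − 1.645 × 5.4962) = −(-9.2841) = 9.2841%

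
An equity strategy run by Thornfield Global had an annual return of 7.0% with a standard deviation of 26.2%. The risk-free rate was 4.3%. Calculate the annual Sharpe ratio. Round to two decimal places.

0.10

Sharpe = (Rp − Rf) / σp = (7.0% − 4.3%) / 26.2% = 2.70% / 26.2% = 0.1031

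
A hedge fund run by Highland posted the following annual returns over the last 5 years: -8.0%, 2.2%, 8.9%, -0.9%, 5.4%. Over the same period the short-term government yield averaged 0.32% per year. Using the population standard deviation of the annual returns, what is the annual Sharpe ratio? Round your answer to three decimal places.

0.208

μ = (-8 + 2.2 + 8.9 − 0.9 + 5.4) / 5 = 7.60 / 5 = 1.5200%
Population std dev = √[166.4680 / 5] = 5.7701%
Sharpe = (μ − rf) / σ = (1.5200 − 0.32) / 5.7701 = 1.2000 / 5.7701 = 0.2080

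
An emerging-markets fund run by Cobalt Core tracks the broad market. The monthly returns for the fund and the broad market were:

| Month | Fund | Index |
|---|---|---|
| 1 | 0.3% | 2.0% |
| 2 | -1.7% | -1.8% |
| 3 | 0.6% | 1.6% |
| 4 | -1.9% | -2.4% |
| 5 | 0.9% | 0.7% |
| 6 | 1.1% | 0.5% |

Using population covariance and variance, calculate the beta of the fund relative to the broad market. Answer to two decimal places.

r̄p = -0.1167%,  r̄m = 0.1000%
Cov = Σ(rp − r̄p)(rm − r̄m) / 6 = 1.7383
Var(rm) = Σ(rm − r̄m)² / 6 = 2.7067
β = Cov / Var = 1.7383 / 2.7067 = 0.6422

0.64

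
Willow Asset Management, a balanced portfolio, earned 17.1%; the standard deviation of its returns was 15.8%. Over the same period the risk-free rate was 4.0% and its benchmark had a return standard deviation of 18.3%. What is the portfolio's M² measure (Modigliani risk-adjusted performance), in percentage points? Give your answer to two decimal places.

Sharpe = (Rp − Rf) / σp = (17.1% − 4.0%) / 15.8% = 0.8291
M² = Rf + Sharpe × σm = 4.0% + 0.8291 × 18.3% = 19.1725%

19.17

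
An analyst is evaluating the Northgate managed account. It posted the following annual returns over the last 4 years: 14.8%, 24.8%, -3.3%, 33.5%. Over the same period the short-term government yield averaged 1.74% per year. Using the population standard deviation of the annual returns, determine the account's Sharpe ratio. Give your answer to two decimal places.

1.15

μ = (14.8 + 24.8 − 3.3 + 33.5) / 4 = 69.80 / 4 = 17.4500%
Population σ = √[Σ(r − μ)² / 4] = √[749.2100 / 4] = √187.3025 = 13.6859%
Sharpe = (μ − rf) / σ = (17.4500 − 1.74) / 13.6859 = 15.7100 / 13.6859 = 1.1479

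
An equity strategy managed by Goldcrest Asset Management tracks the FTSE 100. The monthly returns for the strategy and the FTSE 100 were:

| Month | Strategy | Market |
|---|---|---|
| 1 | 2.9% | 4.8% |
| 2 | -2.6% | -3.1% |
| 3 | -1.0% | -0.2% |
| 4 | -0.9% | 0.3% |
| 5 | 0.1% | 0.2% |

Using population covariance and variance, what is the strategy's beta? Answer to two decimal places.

0.70

r̄p = -0.3000%,  r̄m = 0.4000%
Cov = Σ(rp − r̄p)(rm − r̄m) / 5 = 4.5060
Var(rm) = Σ(rm − r̄m)² / 5 = 6.4040
β = Cov / Var = 4.5060 / 6.4040 = 0.7036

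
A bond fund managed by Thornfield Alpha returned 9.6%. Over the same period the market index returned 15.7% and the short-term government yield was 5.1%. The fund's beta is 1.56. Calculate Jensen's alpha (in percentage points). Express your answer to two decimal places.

-12.04

CAPM expected return = Rf + β(Rm − Rf) = 5.1% + 1.56 × (15.7% − 5.1%) = 5.1 + 1.56 × 10.60 = 21.6360%
Jensen's α = Rp − E[R] = 9.6% − 21.6360% = -12.0360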